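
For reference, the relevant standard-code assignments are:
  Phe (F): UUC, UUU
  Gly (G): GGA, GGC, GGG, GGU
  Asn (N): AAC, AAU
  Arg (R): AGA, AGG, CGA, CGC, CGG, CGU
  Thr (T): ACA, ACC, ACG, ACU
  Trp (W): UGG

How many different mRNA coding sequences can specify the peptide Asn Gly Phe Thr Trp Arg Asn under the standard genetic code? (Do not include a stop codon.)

Asn: 2 codons.
Gly: 4 codons.
Phe: 2 codons.
Thr: 4 codons.
Trp: 1 codon.
Arg: 6 codons.
Asn: 2 codons.
2 × 4 × 2 × 4 × 1 × 6 × 2 = 768.

768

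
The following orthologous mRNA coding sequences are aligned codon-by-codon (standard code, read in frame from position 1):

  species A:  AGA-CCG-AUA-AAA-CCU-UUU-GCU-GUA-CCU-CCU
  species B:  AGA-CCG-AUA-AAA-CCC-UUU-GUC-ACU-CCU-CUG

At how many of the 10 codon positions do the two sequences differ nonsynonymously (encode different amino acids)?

Codon 1: AGA Arg / AGA Arg — identical.
Codon 2: CCG Pro / CCG Pro — identical.
Codon 3: AUA Ile / AUA Ile — identical.
Codon 4: AAA Lys / AAA Lys — identical.
Codon 5: CCU Pro / CCC Pro — synonymous.
Codon 6: UUU Phe / UUU Phe — identical.
Codon 7: GCU Ala / GUC Val — nonsynonymous.
Codon 8: GUA Val / ACU Thr — nonsynonymous.
Codon 9: CCU Pro / CCU Pro — identical.
Codon 10: CCU Pro / CUG Leu — nonsynonymous.
Nonsynonymous differences: 3.

3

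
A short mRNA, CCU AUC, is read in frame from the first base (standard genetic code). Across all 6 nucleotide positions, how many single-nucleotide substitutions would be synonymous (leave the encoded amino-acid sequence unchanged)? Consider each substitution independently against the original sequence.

5

Codon 1 (CCU, Pro): 3 synonymous substitutions.
Codon 2 (AUC, Ile): 2 synonymous substitutions.
Total: 3 + 2 = 5.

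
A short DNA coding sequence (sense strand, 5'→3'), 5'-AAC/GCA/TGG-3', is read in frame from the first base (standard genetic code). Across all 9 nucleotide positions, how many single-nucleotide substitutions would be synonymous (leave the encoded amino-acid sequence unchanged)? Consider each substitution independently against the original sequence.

Codon 1 (AAC, Asn): 1 synonymous substitution.
Codon 2 (GCA, Ala): 3 synonymous substitutions.
Codon 3 (TGG, Trp): 0 synonymous substitutions.
Total: 1 + 3 + 0 = 4.

4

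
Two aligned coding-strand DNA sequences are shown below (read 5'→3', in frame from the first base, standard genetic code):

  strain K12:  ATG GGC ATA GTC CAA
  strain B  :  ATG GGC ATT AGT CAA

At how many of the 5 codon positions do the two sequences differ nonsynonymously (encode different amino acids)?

1

Codon 1: ATG Met / ATG Met — identical.
Codon 2: GGC Gly / GGC Gly — identical.
Codon 3: ATA Ile / ATT Ile — synonymous.
Codon 4: GTC Val / AGT Ser — nonsynonymous.
Codon 5: CAA Gln / CAA Gln — identical.
Nonsynonymous differences: 1.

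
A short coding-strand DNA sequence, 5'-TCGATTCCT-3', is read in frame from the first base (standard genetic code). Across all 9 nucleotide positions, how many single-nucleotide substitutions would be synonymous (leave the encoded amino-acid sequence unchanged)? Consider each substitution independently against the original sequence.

8

Codon 1 (TCG, Ser): 3 synonymous substitutions.
Codon 2 (ATT, Ile): 2 synonymous substitutions.
Codon 3 (CCT, Pro): 3 synonymous substitutions.
Total: 3 + 2 + 3 = 8.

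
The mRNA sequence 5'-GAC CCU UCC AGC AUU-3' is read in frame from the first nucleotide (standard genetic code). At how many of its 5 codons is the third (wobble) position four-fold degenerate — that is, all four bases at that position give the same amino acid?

2

Codon 1 GAC (Asp): third position 2-fold.
Codon 2 CCU (Pro): third position 4-fold.
Codon 3 UCC (Ser): third position 4-fold.
Codon 4 AGC (Ser): third position 2-fold.
Codon 5 AUU (Ile): third position 3-fold.
Four-fold degenerate third positions: 2.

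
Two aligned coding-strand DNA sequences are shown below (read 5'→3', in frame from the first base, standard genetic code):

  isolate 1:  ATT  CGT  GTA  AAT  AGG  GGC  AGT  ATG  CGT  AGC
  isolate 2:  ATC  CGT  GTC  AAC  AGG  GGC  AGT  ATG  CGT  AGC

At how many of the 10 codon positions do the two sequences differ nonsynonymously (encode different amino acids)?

0

Codon 1: ATT Ile / ATC Ile — synonymous.
Codon 2: CGT Arg / CGT Arg — identical.
Codon 3: GTA Val / GTC Val — synonymous.
Codon 4: AAT Asn / AAC Asn — synonymous.
Codon 5: AGG Arg / AGG Arg — identical.
Codon 6: GGC Gly / GGC Gly — identical.
Codon 7: AGT Ser / AGT Ser — identical.
Codon 8: ATG Met / ATG Met — identical.
Codon 9: CGT Arg / CGT Arg — identical.
Codon 10: AGC Ser / AGC Ser — identical.
Nonsynonymous differences: 0.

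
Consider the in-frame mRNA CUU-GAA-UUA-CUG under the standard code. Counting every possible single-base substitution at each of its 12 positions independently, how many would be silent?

Codon 1 (CUU, Leu): 3 synonymous substitutions.
Codon 2 (GAA, Glu): 1 synonymous substitution.
Codon 3 (UUA, Leu): 2 synonymous substitutions.
Codon 4 (CUG, Leu): 4 synonymous substitutions.
Total: 3 + 1 + 2 + 4 = 10.

10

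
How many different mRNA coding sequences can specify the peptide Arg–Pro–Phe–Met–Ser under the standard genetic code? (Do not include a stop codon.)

Arg: 6 codons.
Pro: 4 codons.
Phe: 2 codons.
Met: 1 codon.
Ser: 6 codons.
6 × 4 × 2 × 1 × 6 = 288.

288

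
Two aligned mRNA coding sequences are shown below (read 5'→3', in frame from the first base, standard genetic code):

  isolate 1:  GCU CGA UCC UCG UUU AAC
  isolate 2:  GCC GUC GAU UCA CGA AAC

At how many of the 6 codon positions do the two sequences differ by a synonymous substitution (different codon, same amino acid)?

2

Codon 1: GCU Ala / GCC Ala — synonymous.
Codon 2: CGA Arg / GUC Val — nonsynonymous.
Codon 3: UCC Ser / GAU Asp — nonsynonymous.
Codon 4: UCG Ser / UCA Ser — synonymous.
Codon 5: UUU Phe / CGA Arg — nonsynonymous.
Codon 6: AAC Asn / AAC Asn — identical.
Synonymous differences: 2.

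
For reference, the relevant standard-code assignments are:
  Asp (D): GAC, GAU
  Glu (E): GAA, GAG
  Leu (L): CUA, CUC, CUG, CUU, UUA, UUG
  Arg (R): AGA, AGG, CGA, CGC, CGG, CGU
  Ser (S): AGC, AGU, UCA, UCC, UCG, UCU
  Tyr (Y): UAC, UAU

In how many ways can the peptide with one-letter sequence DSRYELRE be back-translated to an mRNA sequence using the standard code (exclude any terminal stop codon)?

Asp: 2 codons.
Ser: 6 codons.
Arg: 6 codons.
Tyr: 2 codons.
Glu: 2 codons.
Leu: 6 codons.
Arg: 6 codons.
Glu: 2 codons.
2 × 6 × 6 × 2 × 2 × 6 × 6 × 2 = 20736.

20736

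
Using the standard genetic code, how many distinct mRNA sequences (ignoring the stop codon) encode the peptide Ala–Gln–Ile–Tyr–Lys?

Ala: 4 codons.
Gln: 2 codons.
Ile: 3 codons.
Tyr: 2 codons.
Lys: 2 codons.
4 × 2 × 3 × 2 × 2 = 96.

96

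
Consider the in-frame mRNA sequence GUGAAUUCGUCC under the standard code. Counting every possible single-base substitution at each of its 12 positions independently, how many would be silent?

10

Codon 1 (GUG, Val): 3 synonymous substitutions.
Codon 2 (AAU, Asn): 1 synonymous substitution.
Codon 3 (UCG, Ser): 3 synonymous substitutions.
Codon 4 (UCC, Ser): 3 synonymous substitutions.
Total: 3 + 1 + 3 + 3 = 10.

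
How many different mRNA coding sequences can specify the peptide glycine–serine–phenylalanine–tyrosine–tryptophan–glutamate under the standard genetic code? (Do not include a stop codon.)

Gly: 4 codons.
Ser: 6 codons.
Phe: 2 codons.
Tyr: 2 codons.
Trp: 1 codon.
Glu: 2 codons.
4 × 6 × 2 × 2 × 1 × 2 = 192.

192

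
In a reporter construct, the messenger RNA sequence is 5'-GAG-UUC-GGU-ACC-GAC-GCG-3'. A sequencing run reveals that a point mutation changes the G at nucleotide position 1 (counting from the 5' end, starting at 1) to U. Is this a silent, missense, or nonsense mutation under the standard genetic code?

Position 1 falls in codon 1: GAG → Glu.
After the substitution the codon is UAG → Stop.
The new codon is a stop codon, so this is a nonsense mutation.

nonsense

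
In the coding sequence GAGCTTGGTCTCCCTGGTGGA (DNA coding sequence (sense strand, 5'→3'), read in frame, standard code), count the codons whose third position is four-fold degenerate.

6

Codon 1 GAG (Glu): third position 2-fold.
Codon 2 CTT (Leu): third position 4-fold.
Codon 3 GGT (Gly): third position 4-fold.
Codon 4 CTC (Leu): third position 4-fold.
Codon 5 CCT (Pro): third position 4-fold.
Codon 6 GGT (Gly): third position 4-fold.
Codon 7 GGA (Gly): third position 4-fold.
Four-fold degenerate third positions: 6.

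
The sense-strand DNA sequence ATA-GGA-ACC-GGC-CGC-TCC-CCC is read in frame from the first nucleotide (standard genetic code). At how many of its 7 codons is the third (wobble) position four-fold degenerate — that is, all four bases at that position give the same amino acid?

6

Codon 1 ATA (Ile): third position 3-fold.
Codon 2 GGA (Gly): third position 4-fold.
Codon 3 ACC (Thr): third position 4-fold.
Codon 4 GGC (Gly): third position 4-fold.
Codon 5 CGC (Arg): third position 4-fold.
Codon 6 TCC (Ser): third position 4-fold.
Codon 7 CCC (Pro): third position 4-fold.
Four-fold degenerate third positions: 6.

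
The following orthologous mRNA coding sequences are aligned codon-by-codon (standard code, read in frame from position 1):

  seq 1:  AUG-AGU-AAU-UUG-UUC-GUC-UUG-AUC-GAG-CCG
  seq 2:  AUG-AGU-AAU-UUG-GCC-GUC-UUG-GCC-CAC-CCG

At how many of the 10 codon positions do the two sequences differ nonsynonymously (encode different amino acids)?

Codon 1: AUG Met / AUG Met — identical.
Codon 2: AGU Ser / AGU Ser — identical.
Codon 3: AAU Asn / AAU Asn — identical.
Codon 4: UUG Leu / UUG Leu — identical.
Codon 5: UUC Phe / GCC Ala — nonsynonymous.
Codon 6: GUC Val / GUC Val — identical.
Codon 7: UUG Leu / UUG Leu — identical.
Codon 8: AUC Ile / GCC Ala — nonsynonymous.
Codon 9: GAG Glu / CAC His — nonsynonymous.
Codon 10: CCG Pro / CCG Pro — identical.
Nonsynonymous differences: 3.

3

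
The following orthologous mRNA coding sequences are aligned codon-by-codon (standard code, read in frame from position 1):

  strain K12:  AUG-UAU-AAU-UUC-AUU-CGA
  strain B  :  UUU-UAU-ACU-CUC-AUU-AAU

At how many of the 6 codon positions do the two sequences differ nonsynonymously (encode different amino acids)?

Codon 1: AUG Met / UUU Phe — nonsynonymous.
Codon 2: UAU Tyr / UAU Tyr — identical.
Codon 3: AAU Asn / ACU Thr — nonsynonymous.
Codon 4: UUC Phe / CUC Leu — nonsynonymous.
Codon 5: AUU Ile / AUU Ile — identical.
Codon 6: CGA Arg / AAU Asn — nonsynonymous.
Nonsynonymous differences: 4.

4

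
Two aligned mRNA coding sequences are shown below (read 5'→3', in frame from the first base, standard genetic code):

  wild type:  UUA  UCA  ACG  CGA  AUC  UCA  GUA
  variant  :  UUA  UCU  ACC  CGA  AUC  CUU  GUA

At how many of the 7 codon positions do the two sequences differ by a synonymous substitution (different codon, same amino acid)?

2

Codon 1: UUA Leu / UUA Leu — identical.
Codon 2: UCA Ser / UCU Ser — synonymous.
Codon 3: ACG Thr / ACC Thr — synonymous.
Codon 4: CGA Arg / CGA Arg — identical.
Codon 5: AUC Ile / AUC Ile — identical.
Codon 6: UCA Ser / CUU Leu — nonsynonymous.
Codon 7: GUA Val / GUA Val — identical.
Synonymous differences: 2.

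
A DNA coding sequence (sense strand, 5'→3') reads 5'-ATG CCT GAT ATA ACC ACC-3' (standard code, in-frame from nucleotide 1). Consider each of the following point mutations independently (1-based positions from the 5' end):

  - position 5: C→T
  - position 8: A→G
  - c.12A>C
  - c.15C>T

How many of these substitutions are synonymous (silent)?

2

Codon 2: CCT (Pro) → CTT (Leu) — missense.
Codon 3: GAT (Asp) → GGT (Gly) — missense.
Codon 4: ATA (Ile) → ATC (Ile) — synonymous.
Codon 5: ACC (Thr) → ACT (Thr) — synonymous.
Synonymous: 2 of 4.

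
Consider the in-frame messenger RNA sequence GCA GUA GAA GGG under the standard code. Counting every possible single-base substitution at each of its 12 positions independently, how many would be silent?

Codon 1 (GCA, Ala): 3 synonymous substitutions.
Codon 2 (GUA, Val): 3 synonymous substitutions.
Codon 3 (GAA, Glu): 1 synonymous substitution.
Codon 4 (GGG, Gly): 3 synonymous substitutions.
Total: 3 + 3 + 1 + 3 = 10.

10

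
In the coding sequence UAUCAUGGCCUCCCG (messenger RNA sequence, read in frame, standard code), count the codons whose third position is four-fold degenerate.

3

Codon 1 UAU (Tyr): third position 2-fold.
Codon 2 CAU (His): third position 2-fold.
Codon 3 GGC (Gly): third position 4-fold.
Codon 4 CUC (Leu): third position 4-fold.
Codon 5 CCG (Pro): third position 4-fold.
Four-fold degenerate third positions: 3.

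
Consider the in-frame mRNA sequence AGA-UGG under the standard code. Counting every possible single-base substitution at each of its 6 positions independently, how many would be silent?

2

Codon 1 (AGA, Arg): 2 synonymous substitutions.
Codon 2 (UGG, Trp): 0 synonymous substitutions.
Total: 2 + 0 = 2.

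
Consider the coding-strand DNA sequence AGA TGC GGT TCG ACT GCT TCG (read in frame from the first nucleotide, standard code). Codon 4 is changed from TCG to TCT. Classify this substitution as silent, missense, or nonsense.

Position 12 falls in codon 4: TCG → Ser.
After the substitution the codon is TCT → Ser.
Both encode Ser, so the change is synonymous.

silent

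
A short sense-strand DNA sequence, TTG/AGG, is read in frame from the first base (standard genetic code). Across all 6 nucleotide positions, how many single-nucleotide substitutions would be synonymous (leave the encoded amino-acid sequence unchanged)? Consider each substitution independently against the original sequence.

4

Codon 1 (TTG, Leu): 2 synonymous substitutions.
Codon 2 (AGG, Arg): 2 synonymous substitutions.
Total: 2 + 2 = 4.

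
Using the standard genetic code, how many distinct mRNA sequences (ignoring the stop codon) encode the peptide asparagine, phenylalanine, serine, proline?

96

Asn: 2 codons.
Phe: 2 codons.
Ser: 6 codons.
Pro: 4 codons.
2 × 2 × 6 × 4 = 96.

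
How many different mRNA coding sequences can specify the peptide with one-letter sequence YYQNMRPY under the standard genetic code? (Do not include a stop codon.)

768

Tyr: 2 codons.
Tyr: 2 codons.
Gln: 2 codons.
Asn: 2 codons.
Met: 1 codon.
Arg: 6 codons.
Pro: 4 codons.
Tyr: 2 codons.
2 × 2 × 2 × 2 × 1 × 6 × 4 × 2 = 768.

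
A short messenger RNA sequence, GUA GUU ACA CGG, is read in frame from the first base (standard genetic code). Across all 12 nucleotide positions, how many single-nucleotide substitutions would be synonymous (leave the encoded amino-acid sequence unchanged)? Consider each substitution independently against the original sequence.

Codon 1 (GUA, Val): 3 synonymous substitutions.
Codon 2 (GUU, Val): 3 synonymous substitutions.
Codon 3 (ACA, Thr): 3 synonymous substitutions.
Codon 4 (CGG, Arg): 4 synonymous substitutions.
Total: 3 + 3 + 3 + 4 = 13.

13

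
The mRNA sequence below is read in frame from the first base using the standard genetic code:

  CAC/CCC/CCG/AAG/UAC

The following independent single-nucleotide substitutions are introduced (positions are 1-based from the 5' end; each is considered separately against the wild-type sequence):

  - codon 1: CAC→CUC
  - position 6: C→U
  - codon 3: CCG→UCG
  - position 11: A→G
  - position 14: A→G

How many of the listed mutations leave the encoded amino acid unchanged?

1

Codon 1: CAC (His) → CUC (Leu) — missense.
Codon 2: CCC (Pro) → CCU (Pro) — synonymous.
Codon 3: CCG (Pro) → UCG (Ser) — missense.
Codon 4: AAG (Lys) → AGG (Arg) — missense.
Codon 5: UAC (Tyr) → UGC (Cys) — missense.
Synonymous: 1 of 5.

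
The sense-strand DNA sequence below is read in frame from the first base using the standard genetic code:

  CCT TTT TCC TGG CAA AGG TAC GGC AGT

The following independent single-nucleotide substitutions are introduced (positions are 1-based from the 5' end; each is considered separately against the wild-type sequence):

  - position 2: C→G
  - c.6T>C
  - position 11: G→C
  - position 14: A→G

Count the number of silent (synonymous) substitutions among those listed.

1

Codon 1: CCT (Pro) → CGT (Arg) — missense.
Codon 2: TTT (Phe) → TTC (Phe) — synonymous.
Codon 4: TGG (Trp) → TCG (Ser) — missense.
Codon 5: CAA (Gln) → CGA (Arg) — missense.
Synonymous: 1 of 4.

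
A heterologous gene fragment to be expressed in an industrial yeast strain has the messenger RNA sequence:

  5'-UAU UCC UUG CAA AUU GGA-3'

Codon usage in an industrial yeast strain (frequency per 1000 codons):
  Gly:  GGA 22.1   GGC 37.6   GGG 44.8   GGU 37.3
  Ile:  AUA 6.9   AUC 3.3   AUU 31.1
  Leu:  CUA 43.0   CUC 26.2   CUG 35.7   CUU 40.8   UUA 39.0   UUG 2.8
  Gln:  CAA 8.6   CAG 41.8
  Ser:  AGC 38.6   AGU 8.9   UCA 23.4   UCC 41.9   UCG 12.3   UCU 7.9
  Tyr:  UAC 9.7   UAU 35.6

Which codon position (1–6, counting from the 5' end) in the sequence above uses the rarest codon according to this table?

Codon 1 UAU (Tyr): 35.6 per 1000.
Codon 2 UCC (Ser): 41.9 per 1000.
Codon 3 UUG (Leu): 2.8 per 1000.
Codon 4 CAA (Gln): 8.6 per 1000.
Codon 5 AUU (Ile): 31.1 per 1000.
Codon 6 GGA (Gly): 22.1 per 1000.
Lowest frequency is 2.8 at codon 3.

3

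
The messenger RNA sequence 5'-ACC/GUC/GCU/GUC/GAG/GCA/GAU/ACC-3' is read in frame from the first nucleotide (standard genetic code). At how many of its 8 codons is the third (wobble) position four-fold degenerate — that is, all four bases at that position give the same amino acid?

6

Codon 1 ACC (Thr): third position 4-fold.
Codon 2 GUC (Val): third position 4-fold.
Codon 3 GCU (Ala): third position 4-fold.
Codon 4 GUC (Val): third position 4-fold.
Codon 5 GAG (Glu): third position 2-fold.
Codon 6 GCA (Ala): third position 4-fold.
Codon 7 GAU (Asp): third position 2-fold.
Codon 8 ACC (Thr): third position 4-fold.
Four-fold degenerate third positions: 6.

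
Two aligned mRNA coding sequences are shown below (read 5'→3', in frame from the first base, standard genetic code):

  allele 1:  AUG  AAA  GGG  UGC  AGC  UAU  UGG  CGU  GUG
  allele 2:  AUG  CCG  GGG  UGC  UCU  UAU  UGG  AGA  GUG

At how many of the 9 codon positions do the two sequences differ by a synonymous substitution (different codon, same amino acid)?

Codon 1: AUG Met / AUG Met — identical.
Codon 2: AAA Lys / CCG Pro — nonsynonymous.
Codon 3: GGG Gly / GGG Gly — identical.
Codon 4: UGC Cys / UGC Cys — identical.
Codon 5: AGC Ser / UCU Ser — synonymous.
Codon 6: UAU Tyr / UAU Tyr — identical.
Codon 7: UGG Trp / UGG Trp — identical.
Codon 8: CGU Arg / AGA Arg — synonymous.
Codon 9: GUG Val / GUG Val — identical.
Synonymous differences: 2.

2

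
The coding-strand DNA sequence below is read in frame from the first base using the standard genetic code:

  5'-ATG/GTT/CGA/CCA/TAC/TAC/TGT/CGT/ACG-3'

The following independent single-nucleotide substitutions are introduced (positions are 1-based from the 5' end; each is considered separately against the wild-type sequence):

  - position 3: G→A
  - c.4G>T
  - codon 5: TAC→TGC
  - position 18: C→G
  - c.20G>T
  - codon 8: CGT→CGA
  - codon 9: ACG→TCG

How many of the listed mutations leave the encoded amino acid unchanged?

1

Codon 1: ATG (Met) → ATA (Ile) — missense.
Codon 2: GTT (Val) → TTT (Phe) — missense.
Codon 5: TAC (Tyr) → TGC (Cys) — missense.
Codon 6: TAC (Tyr) → TAG (Stop) — nonsense.
Codon 7: TGT (Cys) → TTT (Phe) — missense.
Codon 8: CGT (Arg) → CGA (Arg) — synonymous.
Codon 9: ACG (Thr) → TCG (Ser) — missense.
Synonymous: 1 of 7.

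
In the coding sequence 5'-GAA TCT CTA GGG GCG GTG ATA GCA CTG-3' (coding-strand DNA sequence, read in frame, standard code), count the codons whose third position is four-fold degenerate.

7

Codon 1 GAA (Glu): third position 2-fold.
Codon 2 TCT (Ser): third position 4-fold.
Codon 3 CTA (Leu): third position 4-fold.
Codon 4 GGG (Gly): third position 4-fold.
Codon 5 GCG (Ala): third position 4-fold.
Codon 6 GTG (Val): third position 4-fold.
Codon 7 ATA (Ile): third position 3-fold.
Codon 8 GCA (Ala): third position 4-fold.
Codon 9 CTG (Leu): third position 4-fold.
Four-fold degenerate third positions: 7.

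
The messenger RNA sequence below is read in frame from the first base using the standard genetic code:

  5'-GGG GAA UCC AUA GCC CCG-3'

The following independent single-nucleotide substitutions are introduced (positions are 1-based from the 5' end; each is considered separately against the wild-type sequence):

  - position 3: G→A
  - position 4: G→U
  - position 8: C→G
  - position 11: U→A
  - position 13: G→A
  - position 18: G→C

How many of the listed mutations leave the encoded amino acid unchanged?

2

Codon 1: GGG (Gly) → GGA (Gly) — synonymous.
Codon 2: GAA (Glu) → UAA (Stop) — nonsense.
Codon 3: UCC (Ser) → UGC (Cys) — missense.
Codon 4: AUA (Ile) → AAA (Lys) — missense.
Codon 5: GCC (Ala) → ACC (Thr) — missense.
Codon 6: CCG (Pro) → CCC (Pro) — synonymous.
Synonymous: 2 of 6.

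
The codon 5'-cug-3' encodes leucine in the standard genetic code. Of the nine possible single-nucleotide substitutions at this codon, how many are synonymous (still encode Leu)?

Position 1: UUG → 1 synonymous.
Position 2: none → 0 synonymous.
Position 3: CUU, CUC, CUA → 3 synonymous.
Total: 1 + 0 + 3 = 4.

4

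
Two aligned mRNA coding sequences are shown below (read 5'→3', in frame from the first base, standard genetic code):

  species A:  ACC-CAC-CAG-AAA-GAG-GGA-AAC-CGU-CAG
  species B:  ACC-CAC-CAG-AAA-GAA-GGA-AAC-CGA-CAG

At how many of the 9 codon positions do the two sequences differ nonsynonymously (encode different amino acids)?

0

Codon 1: ACC Thr / ACC Thr — identical.
Codon 2: CAC His / CAC His — identical.
Codon 3: CAG Gln / CAG Gln — identical.
Codon 4: AAA Lys / AAA Lys — identical.
Codon 5: GAG Glu / GAA Glu — synonymous.
Codon 6: GGA Gly / GGA Gly — identical.
Codon 7: AAC Asn / AAC Asn — identical.
Codon 8: CGU Arg / CGA Arg — synonymous.
Codon 9: CAG Gln / CAG Gln — identical.
Nonsynonymous differences: 0.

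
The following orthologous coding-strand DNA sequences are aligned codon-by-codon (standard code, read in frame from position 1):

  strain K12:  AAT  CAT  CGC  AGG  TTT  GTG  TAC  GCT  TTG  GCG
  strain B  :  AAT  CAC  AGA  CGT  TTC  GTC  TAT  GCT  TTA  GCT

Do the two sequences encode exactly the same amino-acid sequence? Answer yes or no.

yes

Codon 1: AAT Asn / AAT Asn — identical.
Codon 2: CAT His / CAC His — synonymous.
Codon 3: CGC Arg / AGA Arg — synonymous.
Codon 4: AGG Arg / CGT Arg — synonymous.
Codon 5: TTT Phe / TTC Phe — synonymous.
Codon 6: GTG Val / GTC Val — synonymous.
Codon 7: TAC Tyr / TAT Tyr — synonymous.
Codon 8: GCT Ala / GCT Ala — identical.
Codon 9: TTG Leu / TTA Leu — synonymous.
Codon 10: GCG Ala / GCT Ala — synonymous.
Nonsynonymous differences: 0 → same protein.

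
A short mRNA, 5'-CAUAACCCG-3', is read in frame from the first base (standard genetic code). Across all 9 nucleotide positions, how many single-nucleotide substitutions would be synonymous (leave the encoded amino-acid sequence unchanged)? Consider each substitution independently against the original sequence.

Codon 1 (CAU, His): 1 synonymous substitution.
Codon 2 (AAC, Asn): 1 synonymous substitution.
Codon 3 (CCG, Pro): 3 synonymous substitutions.
Total: 1 + 1 + 3 = 5.

5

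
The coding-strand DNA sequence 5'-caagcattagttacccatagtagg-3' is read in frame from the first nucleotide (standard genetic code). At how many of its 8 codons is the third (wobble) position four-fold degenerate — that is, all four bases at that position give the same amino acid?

3

Codon 1 CAA (Gln): third position 2-fold.
Codon 2 GCA (Ala): third position 4-fold.
Codon 3 TTA (Leu): third position 2-fold.
Codon 4 GTT (Val): third position 4-fold.
Codon 5 ACC (Thr): third position 4-fold.
Codon 6 CAT (His): third position 2-fold.
Codon 7 AGT (Ser): third position 2-fold.
Codon 8 AGG (Arg): third position 2-fold.
Four-fold degenerate third positions: 3.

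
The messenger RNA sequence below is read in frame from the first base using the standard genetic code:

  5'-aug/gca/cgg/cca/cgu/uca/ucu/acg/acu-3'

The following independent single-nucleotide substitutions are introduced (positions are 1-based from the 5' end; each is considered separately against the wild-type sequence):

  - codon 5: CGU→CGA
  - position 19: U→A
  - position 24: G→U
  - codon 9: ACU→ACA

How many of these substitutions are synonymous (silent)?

3

Codon 5: CGU (Arg) → CGA (Arg) — synonymous.
Codon 7: UCU (Ser) → ACU (Thr) — missense.
Codon 8: ACG (Thr) → ACU (Thr) — synonymous.
Codon 9: ACU (Thr) → ACA (Thr) — synonymous.
Synonymous: 3 of 4.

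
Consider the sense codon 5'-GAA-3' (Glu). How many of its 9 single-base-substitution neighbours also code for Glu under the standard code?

Position 1: none → 0 synonymous.
Position 2: none → 0 synonymous.
Position 3: GAG → 1 synonymous.
Total: 0 + 0 + 1 = 1.

1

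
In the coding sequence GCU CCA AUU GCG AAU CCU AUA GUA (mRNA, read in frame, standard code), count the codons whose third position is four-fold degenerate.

5

Codon 1 GCU (Ala): third position 4-fold.
Codon 2 CCA (Pro): third position 4-fold.
Codon 3 AUU (Ile): third position 3-fold.
Codon 4 GCG (Ala): third position 4-fold.
Codon 5 AAU (Asn): third position 2-fold.
Codon 6 CCU (Pro): third position 4-fold.
Codon 7 AUA (Ile): third position 3-fold.
Codon 8 GUA (Val): third position 4-fold.
Four-fold degenerate third positions: 5.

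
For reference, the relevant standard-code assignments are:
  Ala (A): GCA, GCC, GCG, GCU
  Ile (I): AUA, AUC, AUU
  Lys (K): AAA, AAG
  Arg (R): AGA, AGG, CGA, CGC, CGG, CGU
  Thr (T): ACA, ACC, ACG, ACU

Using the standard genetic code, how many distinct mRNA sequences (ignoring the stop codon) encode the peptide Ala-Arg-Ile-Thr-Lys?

576

Ala: 4 codons.
Arg: 6 codons.
Ile: 3 codons.
Thr: 4 codons.
Lys: 2 codons.
4 × 6 × 3 × 4 × 2 = 576.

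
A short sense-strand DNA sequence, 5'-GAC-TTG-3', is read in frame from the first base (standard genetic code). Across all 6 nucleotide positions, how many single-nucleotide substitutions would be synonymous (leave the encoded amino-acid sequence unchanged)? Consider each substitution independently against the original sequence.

Codon 1 (GAC, Asp): 1 synonymous substitution.
Codon 2 (TTG, Leu): 2 synonymous substitutions.
Total: 1 + 2 = 3.

3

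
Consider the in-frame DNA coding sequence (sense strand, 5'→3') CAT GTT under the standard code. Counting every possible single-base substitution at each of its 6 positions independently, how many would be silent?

4

Codon 1 (CAT, His): 1 synonymous substitution.
Codon 2 (GTT, Val): 3 synonymous substitutions.
Total: 1 + 3 = 4.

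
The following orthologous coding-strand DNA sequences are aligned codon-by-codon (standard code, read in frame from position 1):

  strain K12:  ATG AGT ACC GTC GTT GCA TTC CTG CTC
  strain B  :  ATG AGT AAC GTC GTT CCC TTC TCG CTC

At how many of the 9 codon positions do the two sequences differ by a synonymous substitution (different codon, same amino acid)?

Codon 1: ATG Met / ATG Met — identical.
Codon 2: AGT Ser / AGT Ser — identical.
Codon 3: ACC Thr / AAC Asn — nonsynonymous.
Codon 4: GTC Val / GTC Val — identical.
Codon 5: GTT Val / GTT Val — identical.
Codon 6: GCA Ala / CCC Pro — nonsynonymous.
Codon 7: TTC Phe / TTC Phe — identical.
Codon 8: CTG Leu / TCG Ser — nonsynonymous.
Codon 9: CTC Leu / CTC Leu — identical.
Synonymous differences: 0.

0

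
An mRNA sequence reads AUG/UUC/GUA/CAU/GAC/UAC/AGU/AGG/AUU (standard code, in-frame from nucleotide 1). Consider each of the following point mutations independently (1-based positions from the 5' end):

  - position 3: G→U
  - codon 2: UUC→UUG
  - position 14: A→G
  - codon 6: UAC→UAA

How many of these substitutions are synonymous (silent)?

0

Codon 1: AUG (Met) → AUU (Ile) — missense.
Codon 2: UUC (Phe) → UUG (Leu) — missense.
Codon 5: GAC (Asp) → GGC (Gly) — missense.
Codon 6: UAC (Tyr) → UAA (Stop) — nonsense.
Synonymous: 0 of 4.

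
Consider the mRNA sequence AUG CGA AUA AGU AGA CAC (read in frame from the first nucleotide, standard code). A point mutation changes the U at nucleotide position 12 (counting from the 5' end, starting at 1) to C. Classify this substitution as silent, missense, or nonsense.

Position 12 falls in codon 4: AGU → Ser.
After the substitution the codon is AGC → Ser.
Both encode Ser, so the change is synonymous.

silent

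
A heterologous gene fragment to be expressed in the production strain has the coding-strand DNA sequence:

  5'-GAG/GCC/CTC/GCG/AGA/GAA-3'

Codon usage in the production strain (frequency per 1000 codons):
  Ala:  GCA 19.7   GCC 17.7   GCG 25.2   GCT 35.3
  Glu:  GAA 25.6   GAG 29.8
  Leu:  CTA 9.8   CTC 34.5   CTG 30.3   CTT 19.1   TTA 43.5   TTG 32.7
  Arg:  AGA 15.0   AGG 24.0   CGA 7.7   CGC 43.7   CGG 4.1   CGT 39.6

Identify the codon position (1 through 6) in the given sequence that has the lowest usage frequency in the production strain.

Codon 1 GAG (Glu): 29.8 per 1000.
Codon 2 GCC (Ala): 17.7 per 1000.
Codon 3 CTC (Leu): 34.5 per 1000.
Codon 4 GCG (Ala): 25.2 per 1000.
Codon 5 AGA (Arg): 15.0 per 1000.
Codon 6 GAA (Glu): 25.6 per 1000.
Lowest frequency is 15.0 at codon 5.

5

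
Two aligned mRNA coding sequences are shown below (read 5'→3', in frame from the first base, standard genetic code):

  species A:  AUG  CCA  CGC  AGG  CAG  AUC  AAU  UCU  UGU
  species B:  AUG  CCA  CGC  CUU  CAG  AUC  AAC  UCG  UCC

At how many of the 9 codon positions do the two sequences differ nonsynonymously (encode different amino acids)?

Codon 1: AUG Met / AUG Met — identical.
Codon 2: CCA Pro / CCA Pro — identical.
Codon 3: CGC Arg / CGC Arg — identical.
Codon 4: AGG Arg / CUU Leu — nonsynonymous.
Codon 5: CAG Gln / CAG Gln — identical.
Codon 6: AUC Ile / AUC Ile — identical.
Codon 7: AAU Asn / AAC Asn — synonymous.
Codon 8: UCU Ser / UCG Ser — synonymous.
Codon 9: UGU Cys / UCC Ser — nonsynonymous.
Nonsynonymous differences: 2.

2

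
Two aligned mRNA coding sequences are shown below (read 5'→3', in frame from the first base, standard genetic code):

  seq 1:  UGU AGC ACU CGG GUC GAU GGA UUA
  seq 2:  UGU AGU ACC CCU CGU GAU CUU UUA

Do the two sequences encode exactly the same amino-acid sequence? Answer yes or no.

Codon 1: UGU Cys / UGU Cys — identical.
Codon 2: AGC Ser / AGU Ser — synonymous.
Codon 3: ACU Thr / ACC Thr — synonymous.
Codon 4: CGG Arg / CCU Pro — nonsynonymous.
Codon 5: GUC Val / CGU Arg — nonsynonymous.
Codon 6: GAU Asp / GAU Asp — identical.
Codon 7: GGA Gly / CUU Leu — nonsynonymous.
Codon 8: UUA Leu / UUA Leu — identical.
Nonsynonymous differences: 3 → different protein.

no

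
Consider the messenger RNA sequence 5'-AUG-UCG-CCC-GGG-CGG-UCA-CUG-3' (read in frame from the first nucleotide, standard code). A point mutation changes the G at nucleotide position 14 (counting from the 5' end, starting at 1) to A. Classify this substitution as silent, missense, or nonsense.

missense

Position 14 falls in codon 5: CGG → Arg.
After the substitution the codon is CAG → Gln.
Arg ≠ Gln, so this is a missense mutation.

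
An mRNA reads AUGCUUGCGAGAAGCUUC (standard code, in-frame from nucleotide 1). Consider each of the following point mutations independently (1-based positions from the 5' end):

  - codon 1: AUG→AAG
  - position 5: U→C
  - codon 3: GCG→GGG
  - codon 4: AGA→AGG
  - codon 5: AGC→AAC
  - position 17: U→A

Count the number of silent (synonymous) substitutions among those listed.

Codon 1: AUG (Met) → AAG (Lys) — missense.
Codon 2: CUU (Leu) → CCU (Pro) — missense.
Codon 3: GCG (Ala) → GGG (Gly) — missense.
Codon 4: AGA (Arg) → AGG (Arg) — synonymous.
Codon 5: AGC (Ser) → AAC (Asn) — missense.
Codon 6: UUC (Phe) → UAC (Tyr) — missense.
Synonymous: 1 of 6.

1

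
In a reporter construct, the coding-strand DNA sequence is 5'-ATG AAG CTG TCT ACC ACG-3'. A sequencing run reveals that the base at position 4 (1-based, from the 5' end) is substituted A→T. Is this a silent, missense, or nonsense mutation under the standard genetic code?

nonsense

Position 4 falls in codon 2: AAG → Lys.
After the substitution the codon is TAG → Stop.
The new codon is a stop codon, so this is a nonsense mutation.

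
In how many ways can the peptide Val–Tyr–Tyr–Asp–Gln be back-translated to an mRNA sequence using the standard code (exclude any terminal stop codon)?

64

Val: 4 codons.
Tyr: 2 codons.
Tyr: 2 codons.
Asp: 2 codons.
Gln: 2 codons.
4 × 2 × 2 × 2 × 2 = 64.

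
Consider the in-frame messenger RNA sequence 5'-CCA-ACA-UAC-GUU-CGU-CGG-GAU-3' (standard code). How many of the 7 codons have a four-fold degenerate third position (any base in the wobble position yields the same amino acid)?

Codon 1 CCA (Pro): third position 4-fold.
Codon 2 ACA (Thr): third position 4-fold.
Codon 3 UAC (Tyr): third position 2-fold.
Codon 4 GUU (Val): third position 4-fold.
Codon 5 CGU (Arg): third position 4-fold.
Codon 6 CGG (Arg): third position 4-fold.
Codon 7 GAU (Asp): third position 2-fold.
Four-fold degenerate third positions: 5.

5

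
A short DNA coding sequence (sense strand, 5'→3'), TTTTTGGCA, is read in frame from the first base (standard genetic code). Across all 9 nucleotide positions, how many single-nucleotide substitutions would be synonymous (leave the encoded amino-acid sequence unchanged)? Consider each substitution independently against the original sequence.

6

Codon 1 (TTT, Phe): 1 synonymous substitution.
Codon 2 (TTG, Leu): 2 synonymous substitutions.
Codon 3 (GCA, Ala): 3 synonymous substitutions.
Total: 1 + 2 + 3 = 6.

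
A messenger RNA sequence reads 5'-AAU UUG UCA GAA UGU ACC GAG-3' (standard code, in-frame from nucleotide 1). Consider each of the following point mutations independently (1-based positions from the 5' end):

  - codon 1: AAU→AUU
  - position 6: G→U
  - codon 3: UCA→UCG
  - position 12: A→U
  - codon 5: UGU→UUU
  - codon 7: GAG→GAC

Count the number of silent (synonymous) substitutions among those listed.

1

Codon 1: AAU (Asn) → AUU (Ile) — missense.
Codon 2: UUG (Leu) → UUU (Phe) — missense.
Codon 3: UCA (Ser) → UCG (Ser) — synonymous.
Codon 4: GAA (Glu) → GAU (Asp) — missense.
Codon 5: UGU (Cys) → UUU (Phe) — missense.
Codon 7: GAG (Glu) → GAC (Asp) — missense.
Synonymous: 1 of 6.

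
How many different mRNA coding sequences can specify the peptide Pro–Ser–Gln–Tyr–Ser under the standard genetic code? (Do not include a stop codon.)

Pro: 4 codons.
Ser: 6 codons.
Gln: 2 codons.
Tyr: 2 codons.
Ser: 6 codons.
4 × 6 × 2 × 2 × 6 = 576.

576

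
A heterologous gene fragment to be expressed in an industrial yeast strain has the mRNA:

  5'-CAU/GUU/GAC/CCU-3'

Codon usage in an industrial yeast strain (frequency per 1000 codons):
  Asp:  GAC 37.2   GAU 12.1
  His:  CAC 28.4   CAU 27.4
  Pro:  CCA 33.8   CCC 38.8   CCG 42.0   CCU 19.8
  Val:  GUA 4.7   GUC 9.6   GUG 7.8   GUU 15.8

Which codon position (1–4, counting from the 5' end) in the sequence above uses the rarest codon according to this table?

Codon 1 CAU (His): 27.4 per 1000.
Codon 2 GUU (Val): 15.8 per 1000.
Codon 3 GAC (Asp): 37.2 per 1000.
Codon 4 CCU (Pro): 19.8 per 1000.
Lowest frequency is 15.8 at codon 2.

2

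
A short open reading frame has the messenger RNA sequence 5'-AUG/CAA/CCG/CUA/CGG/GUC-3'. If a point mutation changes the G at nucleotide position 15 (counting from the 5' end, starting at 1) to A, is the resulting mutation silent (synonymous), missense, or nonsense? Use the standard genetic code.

Position 15 falls in codon 5: CGG → Arg.
After the substitution the codon is CGA → Arg.
Both encode Arg, so the change is synonymous.

silent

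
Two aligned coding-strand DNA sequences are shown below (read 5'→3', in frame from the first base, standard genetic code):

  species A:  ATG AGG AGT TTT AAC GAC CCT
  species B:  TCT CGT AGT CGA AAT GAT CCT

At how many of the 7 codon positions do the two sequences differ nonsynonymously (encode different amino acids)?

2

Codon 1: ATG Met / TCT Ser — nonsynonymous.
Codon 2: AGG Arg / CGT Arg — synonymous.
Codon 3: AGT Ser / AGT Ser — identical.
Codon 4: TTT Phe / CGA Arg — nonsynonymous.
Codon 5: AAC Asn / AAT Asn — synonymous.
Codon 6: GAC Asp / GAT Asp — synonymous.
Codon 7: CCT Pro / CCT Pro — identical.
Nonsynonymous differences: 2.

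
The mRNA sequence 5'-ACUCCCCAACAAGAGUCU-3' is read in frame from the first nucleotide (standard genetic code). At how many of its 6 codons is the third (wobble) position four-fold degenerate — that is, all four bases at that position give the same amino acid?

Codon 1 ACU (Thr): third position 4-fold.
Codon 2 CCC (Pro): third position 4-fold.
Codon 3 CAA (Gln): third position 2-fold.
Codon 4 CAA (Gln): third position 2-fold.
Codon 5 GAG (Glu): third position 2-fold.
Codon 6 UCU (Ser): third position 4-fold.
Four-fold degenerate third positions: 3.

3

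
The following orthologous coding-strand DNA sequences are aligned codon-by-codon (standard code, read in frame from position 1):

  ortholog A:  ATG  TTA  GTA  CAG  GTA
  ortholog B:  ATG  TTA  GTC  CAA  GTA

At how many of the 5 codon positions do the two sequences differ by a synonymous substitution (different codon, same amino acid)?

2

Codon 1: ATG Met / ATG Met — identical.
Codon 2: TTA Leu / TTA Leu — identical.
Codon 3: GTA Val / GTC Val — synonymous.
Codon 4: CAG Gln / CAA Gln — synonymous.
Codon 5: GTA Val / GTA Val — identical.
Synonymous differences: 2.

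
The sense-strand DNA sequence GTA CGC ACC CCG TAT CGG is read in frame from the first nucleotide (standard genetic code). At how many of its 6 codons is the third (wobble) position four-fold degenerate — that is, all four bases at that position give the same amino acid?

Codon 1 GTA (Val): third position 4-fold.
Codon 2 CGC (Arg): third position 4-fold.
Codon 3 ACC (Thr): third position 4-fold.
Codon 4 CCG (Pro): third position 4-fold.
Codon 5 TAT (Tyr): third position 2-fold.
Codon 6 CGG (Arg): third position 4-fold.
Four-fold degenerate third positions: 5.

5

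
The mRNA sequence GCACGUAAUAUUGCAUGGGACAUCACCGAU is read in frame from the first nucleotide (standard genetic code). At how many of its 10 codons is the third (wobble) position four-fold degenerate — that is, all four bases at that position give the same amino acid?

Codon 1 GCA (Ala): third position 4-fold.
Codon 2 CGU (Arg): third position 4-fold.
Codon 3 AAU (Asn): third position 2-fold.
Codon 4 AUU (Ile): third position 3-fold.
Codon 5 GCA (Ala): third position 4-fold.
Codon 6 UGG (Trp): third position 1-fold.
Codon 7 GAC (Asp): third position 2-fold.
Codon 8 AUC (Ile): third position 3-fold.
Codon 9 ACC (Thr): third position 4-fold.
Codon 10 GAU (Asp): third position 2-fold.
Four-fold degenerate third positions: 4.

4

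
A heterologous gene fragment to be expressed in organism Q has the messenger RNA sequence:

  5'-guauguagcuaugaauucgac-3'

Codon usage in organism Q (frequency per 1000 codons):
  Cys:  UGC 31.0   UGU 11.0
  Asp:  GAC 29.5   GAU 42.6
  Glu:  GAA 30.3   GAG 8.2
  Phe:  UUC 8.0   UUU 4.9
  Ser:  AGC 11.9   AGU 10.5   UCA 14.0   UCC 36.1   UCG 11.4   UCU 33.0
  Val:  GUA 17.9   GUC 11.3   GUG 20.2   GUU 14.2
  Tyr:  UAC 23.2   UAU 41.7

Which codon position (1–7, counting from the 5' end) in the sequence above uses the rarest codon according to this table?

Codon 1 GUA (Val): 17.9 per 1000.
Codon 2 UGU (Cys): 11.0 per 1000.
Codon 3 AGC (Ser): 11.9 per 1000.
Codon 4 UAU (Tyr): 41.7 per 1000.
Codon 5 GAA (Glu): 30.3 per 1000.
Codon 6 UUC (Phe): 8.0 per 1000.
Codon 7 GAC (Asp): 29.5 per 1000.
Lowest frequency is 8.0 at codon 6.

6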